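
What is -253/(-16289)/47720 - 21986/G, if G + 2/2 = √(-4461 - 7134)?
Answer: 328653160359/173340370840 + 10993*I*√11595/5798 ≈ 1.896 + 204.16*I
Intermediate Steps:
G = -1 + I*√11595 (G = -1 + √(-4461 - 7134) = -1 + √(-11595) = -1 + I*√11595 ≈ -1.0 + 107.68*I)
-253/(-16289)/47720 - 21986/G = -253/(-16289)/47720 - 21986/(-1 + I*√11595) = -253*(-1/16289)*(1/47720) - 21986/(-1 + I*√11595) = (253/16289)*(1/47720) - 21986/(-1 + I*√11595) = 253/777311080 - 21986/(-1 + I*√11595)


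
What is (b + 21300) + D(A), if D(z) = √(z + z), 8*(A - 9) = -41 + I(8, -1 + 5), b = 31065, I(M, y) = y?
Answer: 52365 + √35/2 ≈ 52368.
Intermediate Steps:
A = 35/8 (A = 9 + (-41 + (-1 + 5))/8 = 9 + (-41 + 4)/8 = 9 + (⅛)*(-37) = 9 - 37/8 = 35/8 ≈ 4.3750)
D(z) = √2*√z (D(z) = √(2*z) = √2*√z)
(b + 21300) + D(A) = (31065 + 21300) + √2*√(35/8) = 52365 + √2*(√70/4) = 52365 + √35/2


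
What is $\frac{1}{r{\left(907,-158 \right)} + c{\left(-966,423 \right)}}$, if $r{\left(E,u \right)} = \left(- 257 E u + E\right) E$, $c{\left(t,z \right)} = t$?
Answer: $\frac{1}{33405306977} \approx 2.9935 \cdot 10^{-11}$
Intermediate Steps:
$r{\left(E,u \right)} = E \left(E - 257 E u\right)$ ($r{\left(E,u \right)} = \left(- 257 E u + E\right) E = \left(E - 257 E u\right) E = E \left(E - 257 E u\right)$)
$\frac{1}{r{\left(907,-158 \right)} + c{\left(-966,423 \right)}} = \frac{1}{907^{2} \left(1 - -40606\right) - 966} = \frac{1}{822649 \left(1 + 40606\right) - 966} = \frac{1}{822649 \cdot 40607 - 966} = \frac{1}{33405307943 - 966} = \frac{1}{33405306977}$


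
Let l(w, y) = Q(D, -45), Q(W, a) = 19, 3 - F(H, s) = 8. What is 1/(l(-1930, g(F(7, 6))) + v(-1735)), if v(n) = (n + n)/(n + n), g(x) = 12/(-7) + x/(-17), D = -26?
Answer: 1/20 ≈ 0.050000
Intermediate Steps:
F(H, s) = -5 (F(H, s) = 3 - 1*8 = 3 - 8 = -5)
g(x) = -12/7 - x/17 (g(x) = 12*(-⅐) + x*(-1/17) = -12/7 - x/17)
l(w, y) = 19
v(n) = 1 (v(n) = (2*n)/((2*n)) = (2*n)*(1/(2*n)) = 1)
1/(l(-1930, g(F(7, 6))) + v(-1735)) = 1/(19 + 1) = 1/20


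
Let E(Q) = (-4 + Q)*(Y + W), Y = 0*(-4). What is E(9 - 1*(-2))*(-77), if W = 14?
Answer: -7546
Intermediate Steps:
Y = 0
E(Q) = -56 + 14*Q (E(Q) = (-4 + Q)*(0 + 14) = (-4 + Q)*14 = -56 + 14*Q)
E(9 - 1*(-2))*(-77) = (-56 + 14*(9 - 1*(-2)))*(-77) = (-56 + 14*(9 + 2))*(-77) = (-56 + 14*11)*(-77) = (-56 + 154)*(-77) = 98*(-77) = -7546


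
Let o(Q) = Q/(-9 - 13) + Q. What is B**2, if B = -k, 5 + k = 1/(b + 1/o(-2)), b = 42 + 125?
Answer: 304816681/12222016 ≈ 24.940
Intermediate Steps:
o(Q) = 21*Q/22 (o(Q) = Q/(-22) + Q = -Q/22 + Q = 21*Q/22)
b = 167
k = -17459/3496 (k = -5 + 1/(167 + 1/((21/22)*(-2))) = -5 + 1/(167 + 1/(-21/11)) = -5 + 1/(167 - 11/21) = -5 + 1/(3496/21) = -5 + 21/3496 = -17459/3496 ≈ -4.9940)
B = 17459/3496 (B = -1*(-17459/3496) = 17459/3496 ≈ 4.9940)
B**2 = (17459/3496)**2 = 304816681/12222016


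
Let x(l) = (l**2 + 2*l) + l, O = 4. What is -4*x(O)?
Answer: -112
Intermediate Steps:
x(l) = l**2 + 3*l
-4*x(O) = -16*(3 + 4) = -16*7 = -4*28 = -112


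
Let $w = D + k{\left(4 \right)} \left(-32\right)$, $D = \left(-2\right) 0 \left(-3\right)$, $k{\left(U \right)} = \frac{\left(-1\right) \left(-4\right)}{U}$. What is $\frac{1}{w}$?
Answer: $- \frac{1}{32} \approx -0.03125$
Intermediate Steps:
$k{\left(U \right)} = \frac{4}{U}$
$D = 0$ ($D = 0 \left(-3\right) = 0$)
$w = -32$ ($w = 0 + \frac{4}{4} \left(-32\right) = 0 + 4 \cdot \frac{1}{4} \left(-32\right) = 0 + 1 \left(-32\right) = 0 - 32 = -32$)
$\frac{1}{w} = \frac{1}{-32} = - \frac{1}{32}$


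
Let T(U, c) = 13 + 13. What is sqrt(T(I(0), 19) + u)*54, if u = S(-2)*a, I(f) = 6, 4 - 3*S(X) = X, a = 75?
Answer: 216*sqrt(11) ≈ 716.39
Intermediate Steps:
S(X) = 4/3 - X/3
T(U, c) = 26
u = 150 (u = (4/3 - 1/3*(-2))*75 = (4/3 + 2/3)*75 = 2*75 = 150)
sqrt(T(I(0), 19) + u)*54 = sqrt(26 + 150)*54 = sqrt(176)*54 = (4*sqrt(11))*54 = 216*sqrt(11)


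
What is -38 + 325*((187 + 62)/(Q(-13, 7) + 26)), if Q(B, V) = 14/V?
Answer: 79861/28 ≈ 2852.2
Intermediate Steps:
-38 + 325*((187 + 62)/(Q(-13, 7) + 26)) = -38 + 325*((187 + 62)/(14/7 + 26)) = -38 + 325*(249/(14*(⅐) + 26)) = -38 + 325*(249/(2 + 26)) = -38 + 325*(249/28) = -38 + 80925/28 = 79861/28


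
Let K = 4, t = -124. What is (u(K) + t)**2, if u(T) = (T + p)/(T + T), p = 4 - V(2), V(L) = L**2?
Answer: 61009/4 ≈ 15252.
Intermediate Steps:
p = 0 (p = 4 - 1*2**2 = 4 - 1*4 = 4 - 4 = 0)
u(T) = 1/2 (u(T) = (T + 0)/(T + T) = T/((2*T)) = T*(1/(2*T)) = 1/2)
(u(K) + t)**2 = (1/2 - 124)**2 = (-247/2)**2 = 61009/4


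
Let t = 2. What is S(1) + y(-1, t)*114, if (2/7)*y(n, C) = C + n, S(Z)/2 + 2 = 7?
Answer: 409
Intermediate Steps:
S(Z) = 10 (S(Z) = -4 + 2*7 = -4 + 14 = 10)
y(n, C) = 7*C/2 + 7*n/2 (y(n, C) = 7*(C + n)/2 = 7*C/2 + 7*n/2)
S(1) + y(-1, t)*114 = 10 + ((7/2)*2 + (7/2)*(-1))*114 = 10 + (7 - 7/2)*114 = 10 + (7/2)*114 = 10 + 399 = 409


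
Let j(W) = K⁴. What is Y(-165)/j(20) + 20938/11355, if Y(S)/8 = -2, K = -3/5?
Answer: -37284674/306585 ≈ -121.61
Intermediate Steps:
K = -⅗ (K = -3*⅕ = -⅗ ≈ -0.60000)
j(W) = 81/625 (j(W) = (-⅗)⁴ = 81/625)
Y(S) = -16 (Y(S) = 8*(-2) = -16)
Y(-165)/j(20) + 20938/11355 = -16/81/625 + 20938/11355 = -16*625/81 + 20938*(1/11355) = -10000/81 + 20938/11355 = -37284674/306585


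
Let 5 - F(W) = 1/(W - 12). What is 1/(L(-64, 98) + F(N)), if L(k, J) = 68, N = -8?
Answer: 20/1461 ≈ 0.013689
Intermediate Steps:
F(W) = 5 - 1/(-12 + W) (F(W) = 5 - 1/(W - 12) = 5 - 1/(-12 + W))
1/(L(-64, 98) + F(N)) = 1/(68 + (-61 + 5*(-8))/(-12 - 8)) = 1/(68 + (-61 - 40)/(-20)) = 1/(68 - 1/20*(-101)) = 1/(68 + 101/20) = 1/(1461/20) = 20/1461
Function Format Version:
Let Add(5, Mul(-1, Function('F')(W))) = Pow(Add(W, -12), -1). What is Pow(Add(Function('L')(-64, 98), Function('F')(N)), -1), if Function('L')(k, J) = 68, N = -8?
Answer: Rational(20, 1461) ≈ 0.013689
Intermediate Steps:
Function('F')(W) = Add(5, Mul(-1, Pow(Add(-12, W), -1))) (Function('F')(W) = Add(5, Mul(-1, Pow(Add(W, -12), -1))) = Add(5, Mul(-1, Pow(Add(-12, W), -1))))
Pow(Add(Function('L')(-64, 98), Function('F')(N)), -1) = Pow(Add(68, Mul(Pow(Add(-12, -8), -1), Add(-61, Mul(5, -8)))), -1) = Pow(Add(68, Mul(Pow(-20, -1), Add(-61, -40))), -1) = Pow(Add(68, Mul(Rational(-1, 20), -101)), -1) = Pow(Add(68, Rational(101, 20)), -1) = Pow(Rational(1461, 20), -1) = Rational(20, 1461)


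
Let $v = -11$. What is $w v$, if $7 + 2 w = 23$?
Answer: $-88$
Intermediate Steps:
$w = 8$ ($w = - \frac{7}{2} + \frac{1}{2} \cdot 23 = - \frac{7}{2} + \frac{23}{2} = 8$)
$w v = 8 \left(-11\right) = -88$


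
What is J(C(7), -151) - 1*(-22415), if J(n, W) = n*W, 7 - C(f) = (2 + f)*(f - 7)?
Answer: 21358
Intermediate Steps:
C(f) = 7 - (-7 + f)*(2 + f) (C(f) = 7 - (2 + f)*(f - 7) = 7 - (2 + f)*(-7 + f) = 7 - (-7 + f)*(2 + f))
J(n, W) = W*n
J(C(7), -151) - 1*(-22415) = -151*(21 - 1*7² + 5*7) - 1*(-22415) = -151*(21 - 1*49 + 35) + 22415 = -151*(21 - 49 + 35) + 22415 = -151*7 + 22415 = -1057 + 22415 = 21358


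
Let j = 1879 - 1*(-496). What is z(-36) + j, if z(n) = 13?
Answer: 2388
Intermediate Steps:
j = 2375 (j = 1879 + 496 = 2375)
z(-36) + j = 13 + 2375 = 2388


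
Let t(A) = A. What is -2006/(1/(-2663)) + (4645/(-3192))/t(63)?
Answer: 1074250403243/201096 ≈ 5.3420e+6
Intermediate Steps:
-2006/(1/(-2663)) + (4645/(-3192))/t(63) = -2006/(1/(-2663)) + (4645/(-3192))/63 = -2006/(-1/2663) + (4645*(-1/3192))*(1/63) = -2006*(-2663) - 4645/3192*1/63 = 5341978 - 4645/201096 = 1074250403243/201096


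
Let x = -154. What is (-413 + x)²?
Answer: 321489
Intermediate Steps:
(-413 + x)² = (-413 - 154)² = (-567)² = 321489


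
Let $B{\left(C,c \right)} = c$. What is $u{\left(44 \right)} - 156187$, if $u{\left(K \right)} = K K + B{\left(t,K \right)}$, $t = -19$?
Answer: $-154207$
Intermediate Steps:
$u{\left(K \right)} = K + K^{2}$ ($u{\left(K \right)} = K K + K = K^{2} + K = K + K^{2}$)
$u{\left(44 \right)} - 156187 = 44 \left(1 + 44\right) - 156187 = 44 \cdot 45 - 156187 = 1980 - 156187 = -154207$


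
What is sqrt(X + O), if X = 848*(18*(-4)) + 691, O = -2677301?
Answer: I*sqrt(2737666) ≈ 1654.6*I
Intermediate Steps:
X = -60365 (X = 848*(-72) + 691 = -61056 + 691 = -60365)
sqrt(X + O) = sqrt(-60365 - 2677301) = sqrt(-2737666) = I*sqrt(2737666)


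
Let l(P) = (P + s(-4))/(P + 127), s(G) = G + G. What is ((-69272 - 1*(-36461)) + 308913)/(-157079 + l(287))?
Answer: -12700692/7225603 ≈ -1.7577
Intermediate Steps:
s(G) = 2*G
l(P) = (-8 + P)/(127 + P) (l(P) = (P + 2*(-4))/(P + 127) = (P - 8)/(127 + P) = (-8 + P)/(127 + P))
((-69272 - 1*(-36461)) + 308913)/(-157079 + l(287)) = ((-69272 - 1*(-36461)) + 308913)/(-157079 + (-8 + 287)/(127 + 287)) = ((-69272 + 36461) + 308913)/(-157079 + 279/414) = (-32811 + 308913)/(-157079 + (1/414)*279) = 276102/(-157079 + 31/46) = 276102/(-7225603/46) = 276102*(-46/7225603) = -12700692/7225603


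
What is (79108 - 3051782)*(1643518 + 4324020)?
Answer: -17739545056612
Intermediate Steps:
(79108 - 3051782)*(1643518 + 4324020) = -2972674*5967538 = -17739545056612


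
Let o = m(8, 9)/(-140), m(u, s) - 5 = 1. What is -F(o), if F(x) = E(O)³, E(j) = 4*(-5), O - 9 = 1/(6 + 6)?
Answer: 8000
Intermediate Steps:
m(u, s) = 6 (m(u, s) = 5 + 1 = 6)
o = -3/70 (o = 6/(-140) = 6*(-1/140) = -3/70 ≈ -0.042857)
O = 109/12 (O = 9 + 1/(6 + 6) = 9 + 1/12 = 109/12 ≈ 9.0833)
E(j) = -20
F(x) = -8000 (F(x) = (-20)³ = -8000)
-F(o) = -1*(-8000) = 8000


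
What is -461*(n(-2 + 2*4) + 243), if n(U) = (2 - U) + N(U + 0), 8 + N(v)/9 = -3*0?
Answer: -76987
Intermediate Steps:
N(v) = -72 (N(v) = -72 + 9*(-3*0) = -72 + 9*0 = -72 + 0 = -72)
n(U) = -70 - U (n(U) = (2 - U) - 72 = -70 - U)
-461*(n(-2 + 2*4) + 243) = -461*((-70 - (-2 + 2*4)) + 243) = -461*((-70 - (-2 + 8)) + 243) = -461*((-70 - 1*6) + 243) = -461*((-70 - 6) + 243) = -461*(-76 + 243) = -461*167 = -76987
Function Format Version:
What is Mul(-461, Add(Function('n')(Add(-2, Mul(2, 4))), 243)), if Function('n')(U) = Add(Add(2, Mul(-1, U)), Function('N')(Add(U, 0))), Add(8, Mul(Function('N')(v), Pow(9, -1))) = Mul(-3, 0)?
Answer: -76987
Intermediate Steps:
Function('N')(v) = -72 (Function('N')(v) = Add(-72, Mul(9, Mul(-3, 0))) = Add(-72, Mul(9, 0)) = Add(-72, 0) = -72)
Function('n')(U) = Add(-70, Mul(-1, U)) (Function('n')(U) = Add(Add(2, Mul(-1, U)), -72) = Add(-70, Mul(-1, U)))
Mul(-461, Add(Function('n')(Add(-2, Mul(2, 4))), 243)) = Mul(-461, Add(Add(-70, Mul(-1, Add(-2, Mul(2, 4)))), 243)) = Mul(-461, Add(Add(-70, Mul(-1, Add(-2, 8))), 243)) = Mul(-461, Add(Add(-70, Mul(-1, 6)), 243)) = Mul(-461, Add(Add(-70, -6), 243)) = Mul(-461, Add(-76, 243)) = Mul(-461, 167) = -76987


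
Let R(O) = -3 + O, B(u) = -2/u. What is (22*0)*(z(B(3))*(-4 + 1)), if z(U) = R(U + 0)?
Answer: 0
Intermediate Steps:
z(U) = -3 + U (z(U) = -3 + (U + 0) = -3 + U)
(22*0)*(z(B(3))*(-4 + 1)) = (22*0)*((-3 - 2/3)*(-4 + 1)) = 0*((-3 - 2*1/3)*(-3)) = 0*((-3 - 2/3)*(-3)) = 0*(-11/3*(-3)) = 0*11 = 0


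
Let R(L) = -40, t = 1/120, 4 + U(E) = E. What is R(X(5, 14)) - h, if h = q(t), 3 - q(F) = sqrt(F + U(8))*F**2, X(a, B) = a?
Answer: -43 + sqrt(14430)/864000 ≈ -43.000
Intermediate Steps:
U(E) = -4 + E
t = 1/120 ≈ 0.0083333
q(F) = 3 - F**2*sqrt(4 + F) (q(F) = 3 - sqrt(F + (-4 + 8))*F**2 = 3 - sqrt(F + 4)*F**2 = 3 - sqrt(4 + F)*F**2 = 3 - F**2*sqrt(4 + F))
h = 3 - sqrt(14430)/864000 (h = 3 - (1/120)**2*sqrt(4 + 1/120) = 3 - 1*1/14400*sqrt(481/120) = 3 - 1*1/14400*sqrt(14430)/60 = 3 - sqrt(14430)/864000 ≈ 2.9999)
R(X(5, 14)) - h = -40 - (3 - sqrt(14430)/864000) = -40 + (-3 + sqrt(14430)/864000) = -43 + sqrt(14430)/864000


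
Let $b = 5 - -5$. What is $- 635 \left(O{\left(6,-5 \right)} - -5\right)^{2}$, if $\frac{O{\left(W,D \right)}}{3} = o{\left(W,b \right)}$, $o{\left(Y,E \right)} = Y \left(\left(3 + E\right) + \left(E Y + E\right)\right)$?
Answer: $-1426845635$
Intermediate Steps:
$b = 10$ ($b = 5 + 5 = 10$)
$o{\left(Y,E \right)} = Y \left(3 + 2 E + E Y\right)$ ($o{\left(Y,E \right)} = Y \left(\left(3 + E\right) + \left(E + E Y\right)\right) = Y \left(3 + 2 E + E Y\right)$)
$O{\left(W,D \right)} = 3 W \left(23 + 10 W\right)$ ($O{\left(W,D \right)} = 3 W \left(3 + 2 \cdot 10 + 10 W\right) = 3 W \left(3 + 20 + 10 W\right) = 3 W \left(23 + 10 W\right)$)
$- 635 \left(O{\left(6,-5 \right)} - -5\right)^{2} = - 635 \left(3 \cdot 6 \left(23 + 10 \cdot 6\right) - -5\right)^{2} = - 635 \left(3 \cdot 6 \left(23 + 60\right) + 5\right)^{2} = - 635 \left(3 \cdot 6 \cdot 83 + 5\right)^{2} = - 635 \left(1494 + 5\right)^{2} = - 635 \cdot 1499^{2} = \left(-635\right) 2247001 = -1426845635$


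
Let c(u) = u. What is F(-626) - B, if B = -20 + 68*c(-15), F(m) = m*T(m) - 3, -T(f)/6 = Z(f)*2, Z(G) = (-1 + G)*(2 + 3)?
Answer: -23549083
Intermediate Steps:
Z(G) = -5 + 5*G (Z(G) = (-1 + G)*5 = -5 + 5*G)
T(f) = 60 - 60*f (T(f) = -6*(-5 + 5*f)*2 = -6*(-10 + 10*f) = 60 - 60*f)
F(m) = -3 + m*(60 - 60*m) (F(m) = m*(60 - 60*m) - 3 = -3 + m*(60 - 60*m))
B = -1040 (B = -20 + 68*(-15) = -20 - 1020 = -1040)
F(-626) - B = (-3 + 60*(-626)*(1 - 1*(-626))) - 1*(-1040) = (-3 + 60*(-626)*(1 + 626)) + 1040 = (-3 + 60*(-626)*627) + 1040 = (-3 - 23550120) + 1040 = -23550123 + 1040 = -23549083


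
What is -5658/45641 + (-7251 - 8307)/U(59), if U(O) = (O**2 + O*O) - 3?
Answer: -749456700/317615719 ≈ -2.3596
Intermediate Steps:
U(O) = -3 + 2*O**2 (U(O) = (O**2 + O**2) - 3 = 2*O**2 - 3 = -3 + 2*O**2)
-5658/45641 + (-7251 - 8307)/U(59) = -5658/45641 + (-7251 - 8307)/(-3 + 2*59**2) = -5658*1/45641 - 15558/(-3 + 2*3481) = -5658/45641 - 15558/(-3 + 6962) = -5658/45641 - 15558/6959 = -749456700/317615719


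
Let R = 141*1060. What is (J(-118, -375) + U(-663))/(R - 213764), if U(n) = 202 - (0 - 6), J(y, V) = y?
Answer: -45/32152 ≈ -0.0013996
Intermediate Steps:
R = 149460
U(n) = 208 (U(n) = 202 - 1*(-6) = 202 + 6 = 208)
(J(-118, -375) + U(-663))/(R - 213764) = (-118 + 208)/(149460 - 213764) = 90/(-64304) = 90*(-1/64304) = -45/32152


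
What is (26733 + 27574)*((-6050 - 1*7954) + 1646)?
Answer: -671125906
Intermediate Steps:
(26733 + 27574)*((-6050 - 1*7954) + 1646) = 54307*((-6050 - 7954) + 1646) = 54307*(-14004 + 1646) = 54307*(-12358) = -671125906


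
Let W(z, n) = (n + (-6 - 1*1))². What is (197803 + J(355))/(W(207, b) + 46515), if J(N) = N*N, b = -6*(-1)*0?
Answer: 80957/11641 ≈ 6.9545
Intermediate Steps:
b = 0 (b = 6*0 = 0)
J(N) = N²
W(z, n) = (-7 + n)² (W(z, n) = (n + (-6 - 1))² = (n - 7)² = (-7 + n)²)
(197803 + J(355))/(W(207, b) + 46515) = (197803 + 355²)/((-7 + 0)² + 46515) = (197803 + 126025)/((-7)² + 46515) = 323828/(49 + 46515) = 323828/46564 = 323828*(1/46564) = 80957/11641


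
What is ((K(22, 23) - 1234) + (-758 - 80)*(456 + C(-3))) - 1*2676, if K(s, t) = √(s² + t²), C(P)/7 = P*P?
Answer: -438832 + √1013 ≈ -4.3880e+5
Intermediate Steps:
C(P) = 7*P² (C(P) = 7*(P*P) = 7*P²)
((K(22, 23) - 1234) + (-758 - 80)*(456 + C(-3))) - 1*2676 = ((√(22² + 23²) - 1234) + (-758 - 80)*(456 + 7*(-3)²)) - 1*2676 = ((√(484 + 529) - 1234) - 838*(456 + 7*9)) - 2676 = ((√1013 - 1234) - 838*(456 + 63)) - 2676 = ((-1234 + √1013) - 838*519) - 2676 = ((-1234 + √1013) - 434922) - 2676 = (-436156 + √1013) - 2676 = -438832 + √1013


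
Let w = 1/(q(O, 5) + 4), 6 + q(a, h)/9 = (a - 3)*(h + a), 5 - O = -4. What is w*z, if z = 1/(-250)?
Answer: -1/176500 ≈ -5.6657e-6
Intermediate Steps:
O = 9 (O = 5 - 1*(-4) = 5 + 4 = 9)
z = -1/250 ≈ -0.0040000
q(a, h) = -54 + 9*(-3 + a)*(a + h) (q(a, h) = -54 + 9*((a - 3)*(h + a)) = -54 + 9*((-3 + a)*(a + h)) = -54 + 9*(-3 + a)*(a + h))
w = 1/706 (w = 1/((-54 - 27*9 - 27*5 + 9*9² + 9*9*5) + 4) = 1/((-54 - 243 - 135 + 9*81 + 405) + 4) = 1/((-54 - 243 - 135 + 729 + 405) + 4) = 1/(702 + 4) = 1/706 ≈ 0.0014164)
w*z = (1/706)*(-1/250) = -1/176500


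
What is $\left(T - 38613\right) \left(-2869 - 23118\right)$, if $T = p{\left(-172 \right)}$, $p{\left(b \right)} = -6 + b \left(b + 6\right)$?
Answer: $261611129$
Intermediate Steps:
$p{\left(b \right)} = -6 + b \left(6 + b\right)$
$T = 28546$ ($T = -6 + \left(-172\right)^{2} + 6 \left(-172\right) = -6 + 29584 - 1032 = 28546$)
$\left(T - 38613\right) \left(-2869 - 23118\right) = \left(28546 - 38613\right) \left(-2869 - 23118\right) = \left(-10067\right) \left(-25987\right) = 261611129$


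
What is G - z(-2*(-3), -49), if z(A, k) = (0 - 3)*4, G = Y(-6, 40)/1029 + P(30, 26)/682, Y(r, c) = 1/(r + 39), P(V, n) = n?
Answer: 12672166/1052667 ≈ 12.038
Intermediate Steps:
Y(r, c) = 1/(39 + r)
G = 40162/1052667 (G = 1/((39 - 6)*1029) + 26/682 = (1/1029)/33 + 26*(1/682) = (1/33)*(1/1029) + 13/341 = 1/33957 + 13/341 = 40162/1052667 ≈ 0.038153)
z(A, k) = -12 (z(A, k) = -3*4 = -12)
G - z(-2*(-3), -49) = 40162/1052667 - 1*(-12) = 40162/1052667 + 12 = 12672166/1052667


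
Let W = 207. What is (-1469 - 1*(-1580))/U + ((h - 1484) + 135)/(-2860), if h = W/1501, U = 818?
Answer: 266583077/438944935 ≈ 0.60733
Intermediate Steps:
h = 207/1501 ≈ 0.13791
(-1469 - 1*(-1580))/U + ((h - 1484) + 135)/(-2860) = (-1469 - 1*(-1580))/818 + ((207/1501 - 1484) + 135)/(-2860) = (-1469 + 1580)*(1/818) + (-2227277/1501 + 135)*(-1/2860) = 111*(1/818) - 2024642/1501*(-1/2860) = 111/818 + 1012321/2146430 = 266583077/438944935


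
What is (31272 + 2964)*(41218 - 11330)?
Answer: 1023245568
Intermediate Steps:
(31272 + 2964)*(41218 - 11330) = 34236*29888 = 1023245568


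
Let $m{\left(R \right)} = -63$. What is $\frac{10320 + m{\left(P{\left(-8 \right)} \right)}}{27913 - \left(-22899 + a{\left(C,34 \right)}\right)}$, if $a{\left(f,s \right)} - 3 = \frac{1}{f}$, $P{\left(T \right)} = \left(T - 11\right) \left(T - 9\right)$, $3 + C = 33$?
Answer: $\frac{307710}{1524269} \approx 0.20187$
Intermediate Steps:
$C = 30$ ($C = -3 + 33 = 30$)
$P{\left(T \right)} = \left(-11 + T\right) \left(-9 + T\right)$
$a{\left(f,s \right)} = 3 + \frac{1}{f}$
$\frac{10320 + m{\left(P{\left(-8 \right)} \right)}}{27913 - \left(-22899 + a{\left(C,34 \right)}\right)} = \frac{10320 - 63}{27913 + \left(22899 - \left(3 + \frac{1}{30}\right)\right)} = \frac{10257}{27913 + \left(22899 - \left(3 + \frac{1}{30}\right)\right)} = \frac{10257}{27913 + \left(22899 - \frac{91}{30}\right)} = \frac{10257}{27913 + \frac{686879}{30}} = \frac{10257}{\frac{1524269}{30}} = 10257 \cdot \frac{30}{1524269} = \frac{307710}{1524269}$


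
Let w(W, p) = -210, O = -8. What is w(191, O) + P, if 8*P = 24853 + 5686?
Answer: 28859/8 ≈ 3607.4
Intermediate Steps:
P = 30539/8 (P = (24853 + 5686)/8 = (⅛)*30539 = 30539/8 ≈ 3817.4)
w(191, O) + P = -210 + 30539/8 = 28859/8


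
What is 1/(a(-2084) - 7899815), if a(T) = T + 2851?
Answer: -1/7899048 ≈ -1.2660e-7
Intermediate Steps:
a(T) = 2851 + T
1/(a(-2084) - 7899815) = 1/((2851 - 2084) - 7899815) = 1/(767 - 7899815) = 1/(-7899048) = -1/7899048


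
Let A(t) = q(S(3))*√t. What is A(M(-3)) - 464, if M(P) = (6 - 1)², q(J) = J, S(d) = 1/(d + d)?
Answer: -2779/6 ≈ -463.17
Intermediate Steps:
S(d) = 1/(2*d)
M(P) = 25 (M(P) = 5² = 25)
A(t) = √t/6 (A(t) = ((½)/3)*√t = ((½)*(⅓))*√t = √t/6)
A(M(-3)) - 464 = √25/6 - 464 = (⅙)*5 - 464 = ⅚ - 464 = -2779/6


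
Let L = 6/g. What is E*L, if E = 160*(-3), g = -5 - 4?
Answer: 320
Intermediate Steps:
g = -9
E = -480
L = -⅔ (L = 6/(-9) = -⅑*6 = -⅔ ≈ -0.66667)
E*L = -480*(-⅔) = 320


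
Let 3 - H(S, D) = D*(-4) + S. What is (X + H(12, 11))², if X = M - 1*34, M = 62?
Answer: 3969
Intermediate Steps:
H(S, D) = 3 - S + 4*D (H(S, D) = 3 - (D*(-4) + S) = 3 - (-4*D + S) = 3 - (S - 4*D) = 3 + (-S + 4*D) = 3 - S + 4*D)
X = 28 (X = 62 - 1*34 = 62 - 34 = 28)
(X + H(12, 11))² = (28 + (3 - 1*12 + 4*11))² = (28 + (3 - 12 + 44))² = (28 + 35)² = 63² = 3969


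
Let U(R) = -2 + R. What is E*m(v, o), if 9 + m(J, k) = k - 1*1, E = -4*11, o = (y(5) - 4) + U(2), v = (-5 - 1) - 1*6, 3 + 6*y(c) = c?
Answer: 1804/3 ≈ 601.33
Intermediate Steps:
y(c) = -1/2 + c/6
v = -12 (v = -6 - 6 = -12)
o = -11/3 (o = ((-1/2 + (1/6)*5) - 4) + (-2 + 2) = ((-1/2 + 5/6) - 4) + 0 = (1/3 - 4) + 0 = -11/3 + 0 = -11/3 ≈ -3.6667)
E = -44
m(J, k) = -10 + k (m(J, k) = -9 + (k - 1*1) = -9 + (k - 1) = -9 + (-1 + k) = -10 + k)
E*m(v, o) = -44*(-10 - 11/3) = -44*(-41/3) = 1804/3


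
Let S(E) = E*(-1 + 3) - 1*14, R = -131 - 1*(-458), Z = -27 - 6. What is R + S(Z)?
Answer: 247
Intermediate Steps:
Z = -33
R = 327 (R = -131 + 458 = 327)
S(E) = -14 + 2*E (S(E) = E*2 - 14 = 2*E - 14 = -14 + 2*E)
R + S(Z) = 327 + (-14 + 2*(-33)) = 327 + (-14 - 66) = 327 - 80 = 247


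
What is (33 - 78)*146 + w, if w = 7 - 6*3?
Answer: -6581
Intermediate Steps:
w = -11 (w = 7 - 18 = -11)
(33 - 78)*146 + w = (33 - 78)*146 - 11 = -45*146 - 11 = -6570 - 11 = -6581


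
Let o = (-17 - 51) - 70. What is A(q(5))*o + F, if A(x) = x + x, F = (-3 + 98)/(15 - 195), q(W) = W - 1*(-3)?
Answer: -79507/36 ≈ -2208.5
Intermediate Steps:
q(W) = 3 + W (q(W) = W + 3 = 3 + W)
F = -19/36 (F = 95/(-180) = 95*(-1/180) = -19/36 ≈ -0.52778)
o = -138 (o = -68 - 70 = -138)
A(x) = 2*x
A(q(5))*o + F = (2*(3 + 5))*(-138) - 19/36 = (2*8)*(-138) - 19/36 = 16*(-138) - 19/36 = -2208 - 19/36 = -79507/36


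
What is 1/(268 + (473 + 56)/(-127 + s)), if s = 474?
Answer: 347/93525 ≈ 0.0037102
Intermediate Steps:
1/(268 + (473 + 56)/(-127 + s)) = 1/(268 + (473 + 56)/(-127 + 474)) = 1/(268 + 529/347) = 1/(93525/347) = 347/93525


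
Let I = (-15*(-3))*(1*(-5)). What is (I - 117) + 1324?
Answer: 982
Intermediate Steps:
I = -225 (I = 45*(-5) = -225)
(I - 117) + 1324 = (-225 - 117) + 1324 = -342 + 1324 = 982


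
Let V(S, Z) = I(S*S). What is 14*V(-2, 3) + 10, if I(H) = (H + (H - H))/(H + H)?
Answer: 17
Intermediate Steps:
I(H) = ½ (I(H) = (H + 0)/((2*H)) = H*(1/(2*H)) = ½)
V(S, Z) = ½
14*V(-2, 3) + 10 = 14*(½) + 10 = 7 + 10 = 17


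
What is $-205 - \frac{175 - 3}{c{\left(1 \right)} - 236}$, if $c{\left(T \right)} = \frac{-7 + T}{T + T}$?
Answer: $- \frac{48823}{239} \approx -204.28$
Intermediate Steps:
$c{\left(T \right)} = \frac{-7 + T}{2 T}$
$-205 - \frac{175 - 3}{c{\left(1 \right)} - 236} = -205 - \frac{175 - 3}{\frac{-7 + 1}{2 \cdot 1} - 236} = -205 - \frac{172}{\frac{1}{2} \cdot 1 \left(-6\right) - 236} = -205 - \frac{172}{-3 - 236} = -205 - \frac{172}{-239} = -205 - 172 \left(- \frac{1}{239}\right) = -205 - - \frac{172}{239} = -205 + \frac{172}{239} = - \frac{48823}{239}$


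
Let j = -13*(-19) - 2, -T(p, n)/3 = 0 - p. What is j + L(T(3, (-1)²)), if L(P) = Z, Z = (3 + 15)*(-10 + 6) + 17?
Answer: 190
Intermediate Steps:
T(p, n) = 3*p (T(p, n) = -3*(0 - p) = -(-3)*p = 3*p)
j = 245 (j = 247 - 2 = 245)
Z = -55 (Z = 18*(-4) + 17 = -72 + 17 = -55)
L(P) = -55
j + L(T(3, (-1)²)) = 245 - 55 = 190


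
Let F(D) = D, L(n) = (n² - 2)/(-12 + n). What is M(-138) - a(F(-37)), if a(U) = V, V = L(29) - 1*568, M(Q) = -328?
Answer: 3241/17 ≈ 190.65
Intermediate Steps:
L(n) = (-2 + n²)/(-12 + n)
V = -8817/17 (V = (-2 + 29²)/(-12 + 29) - 1*568 = (-2 + 841)/17 - 568 = (1/17)*839 - 568 = 839/17 - 568 = -8817/17 ≈ -518.65)
a(U) = -8817/17
M(-138) - a(F(-37)) = -328 - 1*(-8817/17) = -328 + 8817/17 = 3241/17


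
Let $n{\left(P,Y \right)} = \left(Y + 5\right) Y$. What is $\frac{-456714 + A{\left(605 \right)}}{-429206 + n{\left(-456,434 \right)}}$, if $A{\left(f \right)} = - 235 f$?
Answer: $\frac{598889}{238680} \approx 2.5092$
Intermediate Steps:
$n{\left(P,Y \right)} = Y \left(5 + Y\right)$ ($n{\left(P,Y \right)} = \left(5 + Y\right) Y = Y \left(5 + Y\right)$)
$\frac{-456714 + A{\left(605 \right)}}{-429206 + n{\left(-456,434 \right)}} = \frac{-456714 - 142175}{-429206 + 434 \left(5 + 434\right)} = \frac{-456714 - 142175}{-429206 + 434 \cdot 439} = - \frac{598889}{-429206 + 190526} = - \frac{598889}{-238680} = \left(-598889\right) \left(- \frac{1}{238680}\right) = \frac{598889}{238680}$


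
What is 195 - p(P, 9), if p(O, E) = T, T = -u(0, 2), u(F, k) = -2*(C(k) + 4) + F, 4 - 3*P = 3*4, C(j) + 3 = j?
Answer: 189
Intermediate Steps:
C(j) = -3 + j
P = -8/3 (P = 4/3 - 4 = -8/3 ≈ -2.6667)
u(F, k) = -2 + F - 2*k (u(F, k) = -2*((-3 + k) + 4) + F = -2*(1 + k) + F = (-2 - 2*k) + F = -2 + F - 2*k)
T = 6 (T = -(-2 + 0 - 2*2) = -(-2 + 0 - 4) = -1*(-6) = 6)
p(O, E) = 6
195 - p(P, 9) = 195 - 1*6 = 195 - 6 = 189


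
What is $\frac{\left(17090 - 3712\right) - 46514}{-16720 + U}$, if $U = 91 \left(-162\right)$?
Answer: $\frac{16568}{15731} \approx 1.0532$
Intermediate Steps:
$U = -14742$
$\frac{\left(17090 - 3712\right) - 46514}{-16720 + U} = \frac{\left(17090 - 3712\right) - 46514}{-16720 - 14742} = \frac{\left(17090 - 3712\right) - 46514}{-31462} = \left(13378 - 46514\right) \left(- \frac{1}{31462}\right) = \left(-33136\right) \left(- \frac{1}{31462}\right) = \frac{16568}{15731}$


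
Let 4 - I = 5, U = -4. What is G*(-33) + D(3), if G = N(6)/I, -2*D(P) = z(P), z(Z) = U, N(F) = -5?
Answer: -163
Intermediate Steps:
z(Z) = -4
I = -1 (I = 4 - 1*5 = 4 - 5 = -1)
D(P) = 2 (D(P) = -½*(-4) = 2)
G = 5 (G = -5/(-1) = -5*(-1) = 5)
G*(-33) + D(3) = 5*(-33) + 2 = -165 + 2 = -163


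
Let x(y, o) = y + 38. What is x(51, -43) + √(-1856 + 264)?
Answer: 89 + 2*I*√398 ≈ 89.0 + 39.9*I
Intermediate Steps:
x(y, o) = 38 + y
x(51, -43) + √(-1856 + 264) = (38 + 51) + √(-1856 + 264) = 89 + √(-1592) = 89 + 2*I*√398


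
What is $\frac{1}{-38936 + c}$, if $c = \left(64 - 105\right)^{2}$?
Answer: $- \frac{1}{37255} \approx -2.6842 \cdot 10^{-5}$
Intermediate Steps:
$c = 1681$ ($c = \left(-41\right)^{2} = 1681$)
$\frac{1}{-38936 + c} = \frac{1}{-38936 + 1681} = \frac{1}{-37255} = - \frac{1}{37255}$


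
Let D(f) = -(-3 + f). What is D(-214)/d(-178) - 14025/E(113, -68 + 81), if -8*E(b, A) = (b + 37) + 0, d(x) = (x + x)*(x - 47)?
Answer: 59915017/80100 ≈ 748.00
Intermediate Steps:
D(f) = 3 - f
d(x) = 2*x*(-47 + x) (d(x) = (2*x)*(-47 + x) = 2*x*(-47 + x))
E(b, A) = -37/8 - b/8 (E(b, A) = -((b + 37) + 0)/8 = -((37 + b) + 0)/8 = -(37 + b)/8 = -37/8 - b/8)
D(-214)/d(-178) - 14025/E(113, -68 + 81) = (3 - 1*(-214))/((2*(-178)*(-47 - 178))) - 14025/(-37/8 - ⅛*113) = (3 + 214)/((2*(-178)*(-225))) - 14025/(-37/8 - 113/8) = 217/80100 - 14025/(-75/4) = 217*(1/80100) - 14025*(-4/75) = 217/80100 + 748 = 59915017/80100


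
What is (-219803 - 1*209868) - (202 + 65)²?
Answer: -500960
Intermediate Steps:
(-219803 - 1*209868) - (202 + 65)² = (-219803 - 209868) - 1*267² = -429671 - 1*71289 = -429671 - 71289 = -500960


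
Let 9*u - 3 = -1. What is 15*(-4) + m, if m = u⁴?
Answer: -393644/6561 ≈ -59.998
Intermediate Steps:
u = 2/9 (u = ⅓ + (⅑)*(-1) = ⅓ - ⅑ = 2/9 ≈ 0.22222)
m = 16/6561 (m = (2/9)⁴ = 16/6561 ≈ 0.0024387)
15*(-4) + m = 15*(-4) + 16/6561 = -60 + 16/6561 = -393644/6561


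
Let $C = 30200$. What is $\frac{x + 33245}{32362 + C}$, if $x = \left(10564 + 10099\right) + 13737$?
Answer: $\frac{67645}{62562} \approx 1.0812$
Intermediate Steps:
$x = 34400$ ($x = 20663 + 13737 = 34400$)
$\frac{x + 33245}{32362 + C} = \frac{34400 + 33245}{32362 + 30200} = \frac{67645}{62562}$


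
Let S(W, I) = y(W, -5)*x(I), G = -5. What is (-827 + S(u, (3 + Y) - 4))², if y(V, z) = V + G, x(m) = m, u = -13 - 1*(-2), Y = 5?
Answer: 793881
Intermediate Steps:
u = -11 (u = -13 + 2 = -11)
y(V, z) = -5 + V (y(V, z) = V - 5 = -5 + V)
S(W, I) = I*(-5 + W) (S(W, I) = (-5 + W)*I = I*(-5 + W))
(-827 + S(u, (3 + Y) - 4))² = (-827 + ((3 + 5) - 4)*(-5 - 11))² = (-827 + (8 - 4)*(-16))² = (-827 + 4*(-16))² = (-827 - 64)² = (-891)² = 793881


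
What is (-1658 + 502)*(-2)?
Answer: 2312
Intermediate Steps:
(-1658 + 502)*(-2) = -1156*(-2) = 2312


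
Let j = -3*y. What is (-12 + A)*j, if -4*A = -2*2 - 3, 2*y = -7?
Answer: -861/8 ≈ -107.63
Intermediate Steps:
y = -7/2 (y = (1/2)*(-7) = -7/2 ≈ -3.5000)
j = 21/2 (j = -3*(-7/2) = 21/2 ≈ 10.500)
A = 7/4 (A = -(-2*2 - 3)/4 = -(-4 - 3)/4 = -1/4*(-7) = 7/4 ≈ 1.7500)
(-12 + A)*j = (-12 + 7/4)*(21/2) = -41/4*21/2 = -861/8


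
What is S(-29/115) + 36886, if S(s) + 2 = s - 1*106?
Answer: 4229441/115 ≈ 36778.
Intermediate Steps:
S(s) = -108 + s (S(s) = -2 + (s - 1*106) = -2 + (s - 106) = -2 + (-106 + s) = -108 + s)
S(-29/115) + 36886 = (-108 - 29/115) + 36886 = -12449/115 + 36886 = 4229441/115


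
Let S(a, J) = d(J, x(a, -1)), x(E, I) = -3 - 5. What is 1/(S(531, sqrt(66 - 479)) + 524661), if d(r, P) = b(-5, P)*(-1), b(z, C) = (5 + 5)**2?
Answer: 1/524561 ≈ 1.9064e-6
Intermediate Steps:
x(E, I) = -8
b(z, C) = 100 (b(z, C) = 10**2 = 100)
d(r, P) = -100 (d(r, P) = 100*(-1) = -100)
S(a, J) = -100
1/(S(531, sqrt(66 - 479)) + 524661) = 1/(-100 + 524661) = 1/524561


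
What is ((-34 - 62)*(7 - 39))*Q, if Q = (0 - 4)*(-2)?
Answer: 24576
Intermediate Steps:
Q = 8 (Q = -4*(-2) = 8)
((-34 - 62)*(7 - 39))*Q = ((-34 - 62)*(7 - 39))*8 = -96*(-32)*8 = 3072*8 = 24576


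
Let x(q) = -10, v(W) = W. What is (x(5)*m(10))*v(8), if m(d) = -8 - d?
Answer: 1440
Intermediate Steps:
(x(5)*m(10))*v(8) = -10*(-8 - 1*10)*8 = -10*(-8 - 10)*8 = -10*(-18)*8 = 180*8 = 1440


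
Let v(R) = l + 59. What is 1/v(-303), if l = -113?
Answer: -1/54 ≈ -0.018519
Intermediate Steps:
v(R) = -54 (v(R) = -113 + 59 = -54)
1/v(-303) = 1/(-54) = -1/54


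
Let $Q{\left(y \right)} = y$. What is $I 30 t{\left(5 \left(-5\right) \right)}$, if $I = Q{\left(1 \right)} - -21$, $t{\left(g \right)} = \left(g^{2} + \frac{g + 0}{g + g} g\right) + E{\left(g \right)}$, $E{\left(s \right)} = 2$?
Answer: $405570$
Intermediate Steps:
$t{\left(g \right)} = 2 + g^{2} + \frac{g}{2}$ ($t{\left(g \right)} = \left(g^{2} + \frac{g + 0}{g + g} g\right) + 2 = \left(g^{2} + \frac{g}{2 g} g\right) + 2 = \left(g^{2} + g \frac{1}{2 g} g\right) + 2 = \left(g^{2} + \frac{g}{2}\right) + 2 = 2 + g^{2} + \frac{g}{2}$)
$I = 22$ ($I = 1 - -21 = 1 + 21 = 22$)
$I 30 t{\left(5 \left(-5\right) \right)} = 22 \cdot 30 \left(2 + \left(5 \left(-5\right)\right)^{2} + \frac{5 \left(-5\right)}{2}\right) = 660 \left(2 + \left(-25\right)^{2} + \frac{1}{2} \left(-25\right)\right) = 660 \left(2 + 625 - \frac{25}{2}\right) = 660 \cdot \frac{1229}{2} = 405570$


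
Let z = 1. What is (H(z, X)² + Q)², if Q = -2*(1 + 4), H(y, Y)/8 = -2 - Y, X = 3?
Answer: 2528100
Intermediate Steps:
H(y, Y) = -16 - 8*Y (H(y, Y) = 8*(-2 - Y) = -16 - 8*Y)
Q = -10 (Q = -2*5 = -10)
(H(z, X)² + Q)² = ((-16 - 8*3)² - 10)² = ((-16 - 24)² - 10)² = ((-40)² - 10)² = (1600 - 10)² = 1590² = 2528100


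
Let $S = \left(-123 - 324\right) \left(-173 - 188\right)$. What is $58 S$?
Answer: $9359286$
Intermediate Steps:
$S = 161367$ ($S = \left(-447\right) \left(-361\right) = 161367$)
$58 S = 58 \cdot 161367 = 9359286$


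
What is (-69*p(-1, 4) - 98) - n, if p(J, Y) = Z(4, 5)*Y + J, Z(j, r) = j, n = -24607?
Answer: 23474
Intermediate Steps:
p(J, Y) = J + 4*Y (p(J, Y) = 4*Y + J = J + 4*Y)
(-69*p(-1, 4) - 98) - n = (-69*(-1 + 4*4) - 98) - 1*(-24607) = (-69*(-1 + 16) - 98) + 24607 = (-69*15 - 98) + 24607 = (-1035 - 98) + 24607 = -1133 + 24607 = 23474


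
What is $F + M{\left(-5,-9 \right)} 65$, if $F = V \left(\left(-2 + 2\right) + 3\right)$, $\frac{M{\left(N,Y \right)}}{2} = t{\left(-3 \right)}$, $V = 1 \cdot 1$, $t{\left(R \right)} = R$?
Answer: $-387$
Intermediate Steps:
$V = 1$
$M{\left(N,Y \right)} = -6$ ($M{\left(N,Y \right)} = 2 \left(-3\right) = -6$)
$F = 3$ ($F = 1 \left(\left(-2 + 2\right) + 3\right) = 1 \left(0 + 3\right) = 1 \cdot 3 = 3$)
$F + M{\left(-5,-9 \right)} 65 = 3 - 390 = -387$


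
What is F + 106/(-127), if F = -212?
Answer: -27030/127 ≈ -212.83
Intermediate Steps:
F + 106/(-127) = -212 + 106/(-127) = -212 + 106*(-1/127) = -212 - 106/127 = -27030/127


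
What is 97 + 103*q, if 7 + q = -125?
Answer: -13499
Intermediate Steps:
q = -132 (q = -7 - 125 = -132)
97 + 103*q = 97 + 103*(-132) = 97 - 13596 = -13499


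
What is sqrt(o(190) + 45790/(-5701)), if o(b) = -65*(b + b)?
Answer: I*sqrt(803045653490)/5701 ≈ 157.19*I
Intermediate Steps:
o(b) = -130*b
sqrt(o(190) + 45790/(-5701)) = sqrt(-130*190 + 45790/(-5701)) = sqrt(-24700 + 45790*(-1/5701)) = sqrt(-24700 - 45790/5701) = sqrt(-140860490/5701) = I*sqrt(803045653490)/5701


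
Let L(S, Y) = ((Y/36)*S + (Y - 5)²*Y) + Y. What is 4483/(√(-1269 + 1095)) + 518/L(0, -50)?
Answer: -259/75650 - 4483*I*√174/174 ≈ -0.0034237 - 339.86*I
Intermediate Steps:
L(S, Y) = Y + Y*(-5 + Y)² + S*Y/36 (L(S, Y) = ((Y*(1/36))*S + (-5 + Y)²*Y) + Y = ((Y/36)*S + Y*(-5 + Y)²) + Y = (S*Y/36 + Y*(-5 + Y)²) + Y = (Y*(-5 + Y)² + S*Y/36) + Y = Y + Y*(-5 + Y)² + S*Y/36)
4483/(√(-1269 + 1095)) + 518/L(0, -50) = 4483/(√(-1269 + 1095)) + 518/(((1/36)*(-50)*(36 + 0 + 36*(-5 - 50)²))) = 4483/(√(-174)) + 518/(((1/36)*(-50)*(36 + 0 + 36*(-55)²))) = 4483/((I*√174)) + 518/(((1/36)*(-50)*(36 + 0 + 36*3025))) = 4483*(-I*√174/174) + 518/(((1/36)*(-50)*(36 + 0 + 108900))) = -4483*I*√174/174 + 518/(((1/36)*(-50)*108936)) = -4483*I*√174/174 + 518/(-151300) = -4483*I*√174/174 + 518*(-1/151300) = -4483*I*√174/174 - 259/75650 = -259/75650 - 4483*I*√174/174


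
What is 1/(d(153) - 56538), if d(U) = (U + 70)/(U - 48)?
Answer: -105/5936267 ≈ -1.7688e-5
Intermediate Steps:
d(U) = (70 + U)/(-48 + U)
1/(d(153) - 56538) = 1/((70 + 153)/(-48 + 153) - 56538) = 1/(223/105 - 56538) = 1/(-5936267/105) = -105/5936267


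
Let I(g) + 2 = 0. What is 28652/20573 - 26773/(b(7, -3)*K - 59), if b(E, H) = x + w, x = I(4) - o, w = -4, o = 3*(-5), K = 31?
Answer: -544497489/4526060 ≈ -120.30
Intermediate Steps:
I(g) = -2 (I(g) = -2 + 0 = -2)
o = -15
x = 13 (x = -2 - 1*(-15) = -2 + 15 = 13)
b(E, H) = 9 (b(E, H) = 13 - 4 = 9)
28652/20573 - 26773/(b(7, -3)*K - 59) = 28652/20573 - 26773/(9*31 - 59) = 28652*(1/20573) - 26773/(279 - 59) = 28652/20573 - 26773/220 = -544497489/4526060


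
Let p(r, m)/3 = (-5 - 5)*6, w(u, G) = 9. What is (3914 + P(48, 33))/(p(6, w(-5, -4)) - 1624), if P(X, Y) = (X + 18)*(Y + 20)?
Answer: -1853/451 ≈ -4.1087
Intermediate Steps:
P(X, Y) = (18 + X)*(20 + Y)
p(r, m) = -180 (p(r, m) = 3*((-5 - 5)*6) = 3*(-10*6) = 3*(-60) = -180)
(3914 + P(48, 33))/(p(6, w(-5, -4)) - 1624) = (3914 + (360 + 18*33 + 20*48 + 48*33))/(-180 - 1624) = (3914 + (360 + 594 + 960 + 1584))/(-1804) = (3914 + 3498)*(-1/1804) = 7412*(-1/1804) = -1853/451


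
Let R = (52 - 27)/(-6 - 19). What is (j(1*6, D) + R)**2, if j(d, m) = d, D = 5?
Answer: 25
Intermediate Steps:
R = -1 (R = 25/(-25) = 25*(-1/25) = -1)
(j(1*6, D) + R)**2 = (1*6 - 1)**2 = (6 - 1)**2 = 5**2 = 25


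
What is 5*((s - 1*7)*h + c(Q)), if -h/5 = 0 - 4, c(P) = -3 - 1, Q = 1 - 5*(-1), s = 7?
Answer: -20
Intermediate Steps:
Q = 6 (Q = 1 + 5 = 6)
c(P) = -4
h = 20 (h = -5*(0 - 4) = -5*(-4) = 20)
5*((s - 1*7)*h + c(Q)) = 5*((7 - 1*7)*20 - 4) = 5*((7 - 7)*20 - 4) = 5*(0*20 - 4) = 5*(0 - 4) = 5*(-4) = -20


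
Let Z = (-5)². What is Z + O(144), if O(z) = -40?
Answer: -15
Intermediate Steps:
Z = 25
Z + O(144) = 25 - 40 = -15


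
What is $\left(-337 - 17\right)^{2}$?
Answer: $125316$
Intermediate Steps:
$\left(-337 - 17\right)^{2} = \left(-354\right)^{2} = 125316$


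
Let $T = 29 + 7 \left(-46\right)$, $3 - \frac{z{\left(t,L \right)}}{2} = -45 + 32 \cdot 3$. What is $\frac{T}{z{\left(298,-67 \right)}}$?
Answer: $\frac{293}{96} \approx 3.0521$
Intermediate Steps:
$z{\left(t,L \right)} = -96$ ($z{\left(t,L \right)} = 6 - 2 \left(-45 + 32 \cdot 3\right) = 6 - 2 \left(-45 + 96\right) = 6 - 102 = -96$)
$T = -293$ ($T = 29 - 322 = -293$)
$\frac{T}{z{\left(298,-67 \right)}} = - \frac{293}{-96} = \left(-293\right) \left(- \frac{1}{96}\right) = \frac{293}{96}$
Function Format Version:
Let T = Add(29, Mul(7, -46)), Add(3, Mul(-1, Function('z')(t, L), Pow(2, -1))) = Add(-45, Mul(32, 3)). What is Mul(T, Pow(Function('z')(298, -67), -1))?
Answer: Rational(293, 96) ≈ 3.0521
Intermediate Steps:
Function('z')(t, L) = -96 (Function('z')(t, L) = Add(6, Mul(-2, Add(-45, Mul(32, 3)))) = Add(6, Mul(-2, Add(-45, 96))) = Add(6, Mul(-2, 51)) = Add(6, -102) = -96)
T = -293 (T = Add(29, -322) = -293)
Mul(T, Pow(Function('z')(298, -67), -1)) = Mul(-293, Pow(-96, -1)) = Mul(-293, Rational(-1, 96)) = Rational(293, 96)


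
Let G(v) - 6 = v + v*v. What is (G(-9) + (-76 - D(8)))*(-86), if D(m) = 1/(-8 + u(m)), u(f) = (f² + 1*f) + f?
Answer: -6149/36 ≈ -170.81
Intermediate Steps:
G(v) = 6 + v + v² (G(v) = 6 + (v + v*v) = 6 + (v + v²) = 6 + v + v²)
u(f) = f² + 2*f (u(f) = (f² + f) + f = (f + f²) + f = f² + 2*f)
D(m) = 1/(-8 + m*(2 + m))
(G(-9) + (-76 - D(8)))*(-86) = ((6 - 9 + (-9)²) + (-76 - 1/(-8 + 8*(2 + 8))))*(-86) = ((6 - 9 + 81) + (-76 - 1/(-8 + 8*10)))*(-86) = (78 + (-76 - 1/(-8 + 80)))*(-86) = (78 + (-76 - 1/72))*(-86) = (78 - 5473/72)*(-86) = (143/72)*(-86) = -6149/36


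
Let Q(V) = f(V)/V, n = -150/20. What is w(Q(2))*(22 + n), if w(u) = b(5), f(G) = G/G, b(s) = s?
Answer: 145/2 ≈ 72.500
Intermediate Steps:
f(G) = 1
n = -15/2 (n = -150*1/20 = -15/2 ≈ -7.5000)
Q(V) = 1/V
w(u) = 5
w(Q(2))*(22 + n) = 5*(22 - 15/2) = 5*(29/2) = 145/2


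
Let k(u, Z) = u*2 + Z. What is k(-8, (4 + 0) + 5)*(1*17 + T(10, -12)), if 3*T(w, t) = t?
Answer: -91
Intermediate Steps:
T(w, t) = t/3
k(u, Z) = Z + 2*u (k(u, Z) = 2*u + Z = Z + 2*u)
k(-8, (4 + 0) + 5)*(1*17 + T(10, -12)) = (((4 + 0) + 5) + 2*(-8))*(1*17 + (⅓)*(-12)) = ((4 + 5) - 16)*(17 - 4) = (9 - 16)*13 = -7*13 = -91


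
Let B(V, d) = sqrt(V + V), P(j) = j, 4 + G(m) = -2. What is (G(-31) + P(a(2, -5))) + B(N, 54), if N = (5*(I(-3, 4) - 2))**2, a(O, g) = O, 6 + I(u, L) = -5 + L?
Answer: -4 + 45*sqrt(2) ≈ 59.640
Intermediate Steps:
I(u, L) = -11 + L (I(u, L) = -6 + (-5 + L) = -11 + L)
G(m) = -6 (G(m) = -4 - 2 = -6)
N = 2025 (N = (5*((-11 + 4) - 2))**2 = (5*(-7 - 2))**2 = (5*(-9))**2 = (-45)**2 = 2025)
B(V, d) = sqrt(2)*sqrt(V) (B(V, d) = sqrt(2*V) = sqrt(2)*sqrt(V))
(G(-31) + P(a(2, -5))) + B(N, 54) = (-6 + 2) + sqrt(2)*sqrt(2025) = -4 + sqrt(2)*45 = -4 + 45*sqrt(2)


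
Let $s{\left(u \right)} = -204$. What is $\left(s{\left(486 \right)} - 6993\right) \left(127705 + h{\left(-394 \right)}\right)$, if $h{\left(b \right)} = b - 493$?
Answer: $-912709146$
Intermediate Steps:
$h{\left(b \right)} = -493 + b$
$\left(s{\left(486 \right)} - 6993\right) \left(127705 + h{\left(-394 \right)}\right) = \left(-204 - 6993\right) \left(127705 - 887\right) = - 7197 \left(127705 - 887\right) = \left(-7197\right) 126818 = -912709146$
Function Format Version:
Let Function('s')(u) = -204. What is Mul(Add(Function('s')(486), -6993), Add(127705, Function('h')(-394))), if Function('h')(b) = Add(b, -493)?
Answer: -912709146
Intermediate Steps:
Function('h')(b) = Add(-493, b)
Mul(Add(Function('s')(486), -6993), Add(127705, Function('h')(-394))) = Mul(Add(-204, -6993), Add(127705, Add(-493, -394))) = Mul(-7197, Add(127705, -887)) = Mul(-7197, 126818) = -912709146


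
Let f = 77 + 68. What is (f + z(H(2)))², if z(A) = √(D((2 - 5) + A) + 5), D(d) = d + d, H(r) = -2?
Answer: (145 + I*√5)² ≈ 21020.0 + 648.46*I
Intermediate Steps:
D(d) = 2*d
f = 145
z(A) = √(-1 + 2*A) (z(A) = √(2*((2 - 5) + A) + 5) = √(2*(-3 + A) + 5) = √((-6 + 2*A) + 5) = √(-1 + 2*A))
(f + z(H(2)))² = (145 + √(-1 + 2*(-2)))² = (145 + √(-1 - 4))² = (145 + √(-5))² = (145 + I*√5)²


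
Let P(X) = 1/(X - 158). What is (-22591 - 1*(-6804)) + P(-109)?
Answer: -4215130/267 ≈ -15787.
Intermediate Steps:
P(X) = 1/(-158 + X)
(-22591 - 1*(-6804)) + P(-109) = (-22591 - 1*(-6804)) + 1/(-158 - 109) = (-22591 + 6804) + 1/(-267) = -15787 - 1/267 = -4215130/267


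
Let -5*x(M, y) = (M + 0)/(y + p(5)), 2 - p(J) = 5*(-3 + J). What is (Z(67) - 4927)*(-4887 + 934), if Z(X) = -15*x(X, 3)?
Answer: 98176708/5 ≈ 1.9635e+7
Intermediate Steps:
p(J) = 17 - 5*J (p(J) = 2 - 5*(-3 + J) = 2 - (-15 + 5*J) = 2 + (15 - 5*J) = 17 - 5*J)
x(M, y) = -M/(5*(-8 + y)) (x(M, y) = -(M + 0)/(5*(y + (17 - 5*5))) = -M/(5*(y + (17 - 25))) = -M/(5*(y - 8)) = -M/(5*(-8 + y)))
Z(X) = -3*X/5 (Z(X) = -(-15)*X/(-40 + 5*3) = -(-15)*X/(-40 + 15) = -(-15)*X/(-25) = -(-15)*X*(-1)/25 = -3*X/5)
(Z(67) - 4927)*(-4887 + 934) = (-⅗*67 - 4927)*(-4887 + 934) = (-201/5 - 4927)*(-3953) = -24836/5*(-3953) = 98176708/5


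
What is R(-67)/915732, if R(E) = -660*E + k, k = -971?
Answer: 709/15012 ≈ 0.047229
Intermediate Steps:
R(E) = -971 - 660*E (R(E) = -660*E - 971 = -971 - 660*E)
R(-67)/915732 = (-971 - 660*(-67))/915732 = (-971 + 44220)*(1/915732) = 43249*(1/915732) = 709/15012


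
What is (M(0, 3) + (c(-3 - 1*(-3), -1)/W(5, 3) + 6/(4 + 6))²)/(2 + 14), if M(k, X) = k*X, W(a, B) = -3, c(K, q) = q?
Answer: 49/900 ≈ 0.054444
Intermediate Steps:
M(k, X) = X*k
(M(0, 3) + (c(-3 - 1*(-3), -1)/W(5, 3) + 6/(4 + 6))²)/(2 + 14) = (3*0 + (-1/(-3) + 6/(4 + 6))²)/(2 + 14) = (0 + (-1*(-⅓) + 6/10)²)/16 = (0 + (⅓ + 6*(⅒))²)/16 = (0 + (⅓ + ⅗)²)/16 = (0 + (14/15)²)/16 = (0 + 196/225)/16 = (1/16)*(196/225) = 49/900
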